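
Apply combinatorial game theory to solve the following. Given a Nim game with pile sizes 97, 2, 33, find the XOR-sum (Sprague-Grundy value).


We need the XOR (exclusive or) of all pile sizes.
After XOR-ing pile 1 (size 97): 0 XOR 97 = 97
After XOR-ing pile 2 (size 2): 97 XOR 2 = 99
After XOR-ing pile 3 (size 33): 99 XOR 33 = 66
The Nim-value of this position is 66.

66


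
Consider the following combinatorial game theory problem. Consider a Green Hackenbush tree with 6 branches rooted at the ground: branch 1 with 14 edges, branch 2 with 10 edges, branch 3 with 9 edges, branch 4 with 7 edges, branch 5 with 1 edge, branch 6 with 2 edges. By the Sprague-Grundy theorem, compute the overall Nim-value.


The tree has 6 branches from the ground vertex.
In Green Hackenbush, the Nim-value of a simple path of length k is k.
Branch 1: length 14, Nim-value = 14
Branch 2: length 10, Nim-value = 10
Branch 3: length 9, Nim-value = 9
Branch 4: length 7, Nim-value = 7
Branch 5: length 1, Nim-value = 1
Branch 6: length 2, Nim-value = 2
Total Nim-value = XOR of all branch values:
0 XOR 14 = 14
14 XOR 10 = 4
4 XOR 9 = 13
13 XOR 7 = 10
10 XOR 1 = 11
11 XOR 2 = 9
Nim-value of the tree = 9

9


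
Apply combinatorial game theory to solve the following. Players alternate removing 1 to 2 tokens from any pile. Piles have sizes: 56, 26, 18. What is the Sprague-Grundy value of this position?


Subtraction set: {1, 2}
For this subtraction set, G(n) = n mod 3 (period = max + 1 = 3).
Pile 1 (size 56): G(56) = 56 mod 3 = 2
Pile 2 (size 26): G(26) = 26 mod 3 = 2
Pile 3 (size 18): G(18) = 18 mod 3 = 0
Total Grundy value = XOR of all: 2 XOR 2 XOR 0 = 0

0


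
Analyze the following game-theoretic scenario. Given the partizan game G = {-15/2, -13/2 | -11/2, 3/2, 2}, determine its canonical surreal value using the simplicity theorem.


Left options: {-15/2, -13/2}, max = -13/2
Right options: {-11/2, 3/2, 2}, min = -11/2
All options are numbers and max(Left) < min(Right), so by the simplicity theorem the value is the simplest (earliest-born) number strictly between -13/2 and -11/2.
The only integer strictly between -13/2 and -11/2 is -6.
No non-integer in the interval can be simpler: if x is a non-integer in the interval, then floor(x) or ceil(x) also lies in the interval (the interval contains an integer), and both are proper prefixes of x's sign expansion, i.e. born earlier. So the game value is -6.
Game value = -6

-6


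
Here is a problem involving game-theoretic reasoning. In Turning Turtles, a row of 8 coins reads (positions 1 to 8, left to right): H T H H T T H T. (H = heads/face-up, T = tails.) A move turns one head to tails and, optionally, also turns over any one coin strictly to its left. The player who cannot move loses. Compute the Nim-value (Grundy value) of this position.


Coins: H T H H T T H T
Key fact: a single head at position k behaves exactly like a Nim heap of size k (turning it to T and optionally flipping a coin at j < k corresponds to moving the heap from k to j, or to 0), and heads combine as a disjunctive sum (two heads at the same place would cancel, matching j XOR j = 0). So the Nim-value is the XOR of the 1-indexed positions of the heads.
Face-up positions (1-indexed): [1, 3, 4, 7]
XOR 0 with 1: 0 XOR 1 = 1
XOR 1 with 3: 1 XOR 3 = 2
XOR 2 with 4: 2 XOR 4 = 6
XOR 6 with 7: 6 XOR 7 = 1
Nim-value = 1

1


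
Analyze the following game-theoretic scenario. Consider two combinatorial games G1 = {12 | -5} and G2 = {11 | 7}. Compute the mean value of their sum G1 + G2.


G1 = {12 | -5}, G2 = {11 | 7}
Each is a switch {a | b} with numbers a > b; its mean value is (a + b)/2, and mean value is additive over game sums: m(G1 + G2) = m(G1) + m(G2).
Mean of G1 = (12 + (-5))/2 = 7/2 = 7/2
Mean of G2 = (11 + (7))/2 = 18/2 = 9
Mean of G1 + G2 = 7/2 + 9 = 25/2

25/2


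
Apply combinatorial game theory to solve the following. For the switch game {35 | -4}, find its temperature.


The game is {35 | -4}, a switch {a | b} with numbers a > b.
Cooling {a | b} by t gives {a - t | b + t}, which stops being hot when a - t = b + t, i.e. at t = (a - b)/2. So the temperature of a switch is (a - b)/2.
Temperature = (Left option - Right option) / 2
= (35 - (-4)) / 2
= 39 / 2
= 39/2

39/2


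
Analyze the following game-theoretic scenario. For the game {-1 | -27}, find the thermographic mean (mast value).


Game = {-1 | -27}, a switch {a | b} with numbers a > b.
Its thermograph has left wall a - t and right wall b + t, which meet at t = (a - b)/2, where both equal (a + b)/2. So the mast (mean value) is at (a + b)/2.
Mean = (-1 + (-27))/2 = -28/2 = -14

-14


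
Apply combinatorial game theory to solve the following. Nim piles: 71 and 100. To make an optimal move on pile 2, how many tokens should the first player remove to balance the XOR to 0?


Piles: 71 and 100
Current XOR: 71 XOR 100 = 35 (non-zero, so this is an N-position).
To make the XOR zero, we need to find a move that balances the piles.
For pile 2 (size 100): target = 100 XOR 35 = 71
We reduce pile 2 from 100 to 71.
Tokens removed: 100 - 71 = 29
Verification: 71 XOR 71 = 0

29


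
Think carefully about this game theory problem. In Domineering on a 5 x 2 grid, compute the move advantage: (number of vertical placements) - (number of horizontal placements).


Board is 5 x 2 (rows x cols).
Left (vertical) placements: (rows-1) * cols = 4 * 2 = 8
Right (horizontal) placements: rows * (cols-1) = 5 * 1 = 5
Advantage = Left - Right = 8 - 5 = 3

3


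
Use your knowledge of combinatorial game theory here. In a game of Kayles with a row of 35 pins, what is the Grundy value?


Kayles: a move removes 1 or 2 adjacent pins from a contiguous row.
Removing pins from a row of k leaves two independent rows (a, b) with a + b = k - 1 (one pin) or a + b = k - 2 (two pins); an end removal gives a = 0.
By Sprague-Grundy, G(k) = mex{ G(a) XOR G(b) } over all these splits. G(0) = 0.
G(1): splits (0,0):0^0=0 -> mex({0}) = 1
G(2): splits (0,1):0^1=1 (0,0):0^0=0 -> mex({0, 1}) = 2
G(3): splits (0,2):0^2=2 (1,1):1^1=0 (0,1):0^1=1 -> mex({0, 1, 2}) = 3
G(4): splits (0,3):0^3=3 (1,2):1^2=3 (0,2):0^2=2 (1,1):1^1=0 -> mex({0, 2, 3}) = 1
G(5): splits (0,4):0^1=1 (1,3):1^3=2 (2,2):2^2=0 (0,3):0^3=3 (1,2):1^2=3 -> mex({0, 1, 2, 3}) = 4
G(6) = mex({0, 1, 2, 4}) = 3
G(7) = mex({0, 1, 3, 4, 5}) = 2
G(8) = mex({0, 2, 3, 5, 6}) = 1
G(9) = mex({0, 1, 2, 3, 6, 7}) = 4
G(10) = mex({0, 1, 3, 4, 5, 7}) = 2
G(11) = mex({0, 1, 2, 3, 4, 5}) = 6
G(12) = mex({0, 1, 2, 3, 5, 6, 7}) = 4
G(13) = mex({0, 2, 3, 4, 6, 7}) = 1
G(14) = mex({0, 1, 4, 5, 6, 7}) = 2
G(15) = mex({0, 1, 2, 3, 4, 5, 6}) = 7
G(16) = mex({0, 2, 3, 5, 6, 7}) = 1
G(17) = mex({0, 1, 2, 3, 5, 6, 7}) = 4
G(18) = mex({0, 1, 2, 4, 5, 6}) = 3
G(19) = mex({0, 1, 3, 4, 5, 7}) = 2
G(20) = mex({0, 2, 3, 4, 5, 6, 7}) = 1
G(21) = mex({0, 1, 2, 3, 5, 6, 7}) = 4
G(22) = mex({0, 1, 2, 3, 4, 5, 7}) = 6
G(23) = mex({0, 1, 2, 3, 4, 5, 6}) = 7
G(24) = mex({0, 1, 2, 3, 5, 6, 7}) = 4
G(25) = mex({0, 2, 3, 4, 6, 7}) = 1
G(26) = mex({0, 1, 3, 4, 5, 6, 7}) = 2
G(27) = mex({0, 1, 2, 3, 4, 5, 6, 7}) = 8
G(28) = mex({0, 1, 2, 3, 4, 6, 7, 8}) = 5
G(29) = mex({0, 1, 2, 3, 5, 6, 7, 8, 9}) = 4
G(30) = mex({0, 1, 2, 3, 4, 5, 6, 9, 10}) = 7
G(31) = mex({0, 1, 3, 4, 5, 7, 10, 11}) = 2
G(32) = mex({0, 2, 3, 4, 5, 6, 7, 9, 11}) = 1
G(33) = mex({0, 1, 2, 3, 4, 5, 6, 7, 9, 12}) = 8
G(34) = mex({0, 1, 2, 3, 4, 5, 7, 8, 11, 12}) = 6
G(35) = mex({0, 1, 2, 3, 4, 5, 6, 8, 9, 10, 11}) = 7
Therefore G(35) = 7.

7


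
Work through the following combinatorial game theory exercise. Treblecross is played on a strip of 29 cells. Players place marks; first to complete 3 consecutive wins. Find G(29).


Treblecross: place X on empty cells; 3-in-a-row wins.
Playing within two cells of an existing X lets the opponent win at once, so sensible play treats the cells i-2..i+2 around each X as dead. The player left with no safe cell loses, so this is a normal-play take-away game on strips of safe cells.
Placing X at cell i (0-indexed) of a strip of k safe cells leaves independent strips of sizes max(0, i-2) and max(0, k-i-3). Hence G(k) = mex{ G(max(0,i-2)) XOR G(max(0,k-i-3)) : 0 <= i < k }, with G(0) = 0.
G(1): splits (0,0):0^0=0 -> mex({0}) = 1
G(2): splits (0,0):0^0=0 -> mex({0}) = 1
G(3): splits (0,0):0^0=0 -> mex({0}) = 1
G(4): splits (0,1):0^1=1 (0,0):0^0=0 -> mex({0, 1}) = 2
G(5): splits (0,2):0^1=1 (0,1):0^1=1 (0,0):0^0=0 -> mex({0, 1}) = 2
G(6) = mex({1}) = 0
G(7) = mex({0, 1, 2}) = 3
G(8) = mex({0, 1, 2}) = 3
G(9) = mex({0, 2}) = 1
G(10) = mex({0, 2, 3}) = 1
G(11) = mex({0, 3}) = 1
G(12) = mex({1, 3}) = 0
G(13) = mex({0, 1, 2, 3}) = 4
G(14) = mex({0, 1, 2}) = 3
G(15) = mex({0, 1, 2}) = 3
G(16) = mex({0, 1, 2, 4}) = 3
G(17) = mex({0, 1, 3, 4}) = 2
G(18) = mex({0, 1, 3, 4}) = 2
G(19) = mex({0, 1, 3, 5}) = 2
G(20) = mex({0, 1, 2, 3, 5}) = 4
G(21) = mex({0, 1, 2, 3, 5}) = 4
G(22) = mex({1, 2, 6}) = 0
G(23) = mex({0, 1, 2, 3, 4, 6}) = 5
G(24) = mex({0, 1, 2, 3, 4}) = 5
G(25) = mex({0, 1, 3, 4, 7}) = 2
G(26) = mex({0, 1, 3, 4, 5, 7}) = 2
G(27) = mex({0, 1, 3, 5}) = 2
G(28) = mex({0, 1, 2, 5}) = 3
G(29) = mex({0, 1, 2, 4, 5, 6}) = 3
Therefore G(29) = 3.

3


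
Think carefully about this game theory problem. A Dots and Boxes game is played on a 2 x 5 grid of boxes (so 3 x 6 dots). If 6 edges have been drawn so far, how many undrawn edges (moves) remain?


Grid: 2 x 5 boxes, i.e. 3 rows and 6 columns of dots.
Horizontal edges: (rows + 1) * cols = 3 * 5 = 15
Vertical edges: rows * (cols + 1) = 2 * 6 = 12
Total edges: 15 + 12 = 27
Edges drawn: 6
Remaining: 27 - 6 = 21

21


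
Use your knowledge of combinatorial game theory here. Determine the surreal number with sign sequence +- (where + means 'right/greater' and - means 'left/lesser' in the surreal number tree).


Sign expansion: +-
Rule: track bounds (lo, hi), initially (-inf, +inf). On '+', the current value becomes lo and we move to the simplest number in (value, hi): value + 1 if hi = +inf, otherwise the midpoint (value + hi)/2. On '-', the current value becomes hi and we move to value - 1 if lo = -inf, otherwise the midpoint (lo + value)/2.
Start at 0.
Step 1: sign = +, move right. Bounds: (0, +inf). Value = 1
Step 2: sign = -, move left. Bounds: (0, 1). Value = 1/2
The surreal number with sign expansion +- is 1/2.

1/2


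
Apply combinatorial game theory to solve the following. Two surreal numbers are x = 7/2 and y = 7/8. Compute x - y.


x = 7/2, y = 7/8
Converting to common denominator: 8
x = 28/8, y = 7/8
x - y = 7/2 - 7/8 = 21/8

21/8


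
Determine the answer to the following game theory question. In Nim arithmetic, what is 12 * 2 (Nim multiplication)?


Nim multiplication is bilinear over XOR: (u XOR v) * w = (u*w) XOR (v*w).
So we split each operand into its bit components and XOR the pairwise Nim products.
12 = 4 + 8 (as XOR of powers of 2).
2 = 2 (as XOR of powers of 2).
Using the standard Nim-product table on single bits:
  2*2 = 3,   2*4 = 8,   2*8 = 12,
  4*4 = 6,   4*8 = 11,  8*8 = 13,
and  1*x = x (identity), k*l = l*k (commutative).
Pairwise Nim products:
  4 * 2 = 8
  8 * 2 = 12
XOR them: 8 XOR 12 = 4.
Result: 12 * 2 = 4 (in Nim).

4


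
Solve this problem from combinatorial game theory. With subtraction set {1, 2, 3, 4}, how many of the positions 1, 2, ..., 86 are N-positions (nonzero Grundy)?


Subtraction set S = {1, 2, 3, 4}, so G(n) = n mod 5.
G(n) = 0 when n is a multiple of 5.
Multiples of 5 in [1, 86]: 17
N-positions (nonzero Grundy) = 86 - 17 = 69

69


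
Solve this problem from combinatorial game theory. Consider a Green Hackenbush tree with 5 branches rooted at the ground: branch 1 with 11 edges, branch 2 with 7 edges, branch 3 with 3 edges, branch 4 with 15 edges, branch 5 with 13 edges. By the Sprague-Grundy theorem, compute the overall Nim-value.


The tree has 5 branches from the ground vertex.
In Green Hackenbush, the Nim-value of a simple path of length k is k.
Branch 1: length 11, Nim-value = 11
Branch 2: length 7, Nim-value = 7
Branch 3: length 3, Nim-value = 3
Branch 4: length 15, Nim-value = 15
Branch 5: length 13, Nim-value = 13
Total Nim-value = XOR of all branch values:
0 XOR 11 = 11
11 XOR 7 = 12
12 XOR 3 = 15
15 XOR 15 = 0
0 XOR 13 = 13
Nim-value of the tree = 13

13


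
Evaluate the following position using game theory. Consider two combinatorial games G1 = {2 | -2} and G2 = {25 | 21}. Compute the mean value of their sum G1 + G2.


G1 = {2 | -2}, G2 = {25 | 21}
Each is a switch {a | b} with numbers a > b; its mean value is (a + b)/2, and mean value is additive over game sums: m(G1 + G2) = m(G1) + m(G2).
Mean of G1 = (2 + (-2))/2 = 0/2 = 0
Mean of G2 = (25 + (21))/2 = 46/2 = 23
Mean of G1 + G2 = 0 + 23 = 23

23


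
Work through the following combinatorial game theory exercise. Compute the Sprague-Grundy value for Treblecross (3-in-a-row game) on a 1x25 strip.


Treblecross: place X on empty cells; 3-in-a-row wins.
Playing within two cells of an existing X lets the opponent win at once, so sensible play treats the cells i-2..i+2 around each X as dead. The player left with no safe cell loses, so this is a normal-play take-away game on strips of safe cells.
Placing X at cell i (0-indexed) of a strip of k safe cells leaves independent strips of sizes max(0, i-2) and max(0, k-i-3). Hence G(k) = mex{ G(max(0,i-2)) XOR G(max(0,k-i-3)) : 0 <= i < k }, with G(0) = 0.
G(1): splits (0,0):0^0=0 -> mex({0}) = 1
G(2): splits (0,0):0^0=0 -> mex({0}) = 1
G(3): splits (0,0):0^0=0 -> mex({0}) = 1
G(4): splits (0,1):0^1=1 (0,0):0^0=0 -> mex({0, 1}) = 2
G(5): splits (0,2):0^1=1 (0,1):0^1=1 (0,0):0^0=0 -> mex({0, 1}) = 2
G(6) = mex({1}) = 0
G(7) = mex({0, 1, 2}) = 3
G(8) = mex({0, 1, 2}) = 3
G(9) = mex({0, 2}) = 1
G(10) = mex({0, 2, 3}) = 1
G(11) = mex({0, 3}) = 1
G(12) = mex({1, 3}) = 0
G(13) = mex({0, 1, 2, 3}) = 4
G(14) = mex({0, 1, 2}) = 3
G(15) = mex({0, 1, 2}) = 3
G(16) = mex({0, 1, 2, 4}) = 3
G(17) = mex({0, 1, 3, 4}) = 2
G(18) = mex({0, 1, 3, 4}) = 2
G(19) = mex({0, 1, 3, 5}) = 2
G(20) = mex({0, 1, 2, 3, 5}) = 4
G(21) = mex({0, 1, 2, 3, 5}) = 4
G(22) = mex({1, 2, 6}) = 0
G(23) = mex({0, 1, 2, 3, 4, 6}) = 5
G(24) = mex({0, 1, 2, 3, 4}) = 5
G(25) = mex({0, 1, 3, 4, 7}) = 2
Therefore G(25) = 2.

2


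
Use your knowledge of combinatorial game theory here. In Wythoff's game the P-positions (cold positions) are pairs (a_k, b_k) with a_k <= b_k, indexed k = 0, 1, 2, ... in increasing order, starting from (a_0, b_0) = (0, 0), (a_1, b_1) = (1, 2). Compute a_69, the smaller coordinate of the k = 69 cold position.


By Wythoff's theorem, a_k = floor(k * phi) and b_k = floor(k * phi^2) = a_k + k, where phi = (1 + sqrt(5))/2 is the golden ratio.
phi = (1 + sqrt(5))/2 = 1.618034
k = 69
k * phi = 69 * 1.618034 = 111.644345
a_69 = floor(k * phi) = 111

111


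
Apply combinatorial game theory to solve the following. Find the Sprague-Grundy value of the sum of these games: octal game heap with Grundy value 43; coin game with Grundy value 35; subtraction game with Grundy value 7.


By the Sprague-Grundy theorem, the Grundy value of a sum of games is the XOR of individual Grundy values.
octal game heap: Grundy value = 43. Running XOR: 0 XOR 43 = 43
coin game: Grundy value = 35. Running XOR: 43 XOR 35 = 8
subtraction game: Grundy value = 7. Running XOR: 8 XOR 7 = 15
The combined Grundy value is 15.

15


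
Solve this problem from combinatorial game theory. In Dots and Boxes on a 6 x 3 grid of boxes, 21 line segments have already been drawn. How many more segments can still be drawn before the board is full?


Grid: 6 x 3 boxes, i.e. 7 rows and 4 columns of dots.
Horizontal edges: (rows + 1) * cols = 7 * 3 = 21
Vertical edges: rows * (cols + 1) = 6 * 4 = 24
Total edges: 21 + 24 = 45
Edges drawn: 21
Remaining: 45 - 21 = 24

24


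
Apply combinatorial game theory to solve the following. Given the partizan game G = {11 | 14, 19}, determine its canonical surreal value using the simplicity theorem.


Left options: {11}, max = 11
Right options: {14, 19}, min = 14
All options are numbers and max(Left) < min(Right), so by the simplicity theorem the value is the simplest (earliest-born) number strictly between 11 and 14.
Integers 12 through 13 all lie strictly between 11 and 14.
Among integers, the simplest (lowest birthday = smallest |n|; 0 is born on day 0, +-n on day n) is 12.
No non-integer in the interval can be simpler: if x is a non-integer in the interval, then floor(x) or ceil(x) also lies in the interval (the interval contains an integer), and both are proper prefixes of x's sign expansion, i.e. born earlier. So the game value is 12.
Game value = 12

12


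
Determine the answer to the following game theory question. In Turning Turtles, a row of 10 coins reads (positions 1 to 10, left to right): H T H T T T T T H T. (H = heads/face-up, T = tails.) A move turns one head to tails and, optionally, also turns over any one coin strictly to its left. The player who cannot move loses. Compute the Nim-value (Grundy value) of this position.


Coins: H T H T T T T T H T
Key fact: a single head at position k behaves exactly like a Nim heap of size k (turning it to T and optionally flipping a coin at j < k corresponds to moving the heap from k to j, or to 0), and heads combine as a disjunctive sum (two heads at the same place would cancel, matching j XOR j = 0). So the Nim-value is the XOR of the 1-indexed positions of the heads.
Face-up positions (1-indexed): [1, 3, 9]
XOR 0 with 1: 0 XOR 1 = 1
XOR 1 with 3: 1 XOR 3 = 2
XOR 2 with 9: 2 XOR 9 = 11
Nim-value = 11

11


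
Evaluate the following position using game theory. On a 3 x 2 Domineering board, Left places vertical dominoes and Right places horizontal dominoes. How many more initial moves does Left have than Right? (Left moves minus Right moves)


Board is 3 x 2 (rows x cols).
Left (vertical) placements: (rows-1) * cols = 2 * 2 = 4
Right (horizontal) placements: rows * (cols-1) = 3 * 1 = 3
Advantage = Left - Right = 4 - 3 = 1

1


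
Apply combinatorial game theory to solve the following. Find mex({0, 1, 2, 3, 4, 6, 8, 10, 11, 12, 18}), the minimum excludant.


Set = {0, 1, 2, 3, 4, 6, 8, 10, 11, 12, 18}
0 is in the set.
1 is in the set.
2 is in the set.
3 is in the set.
4 is in the set.
5 is NOT in the set. This is the mex.
mex = 5

5


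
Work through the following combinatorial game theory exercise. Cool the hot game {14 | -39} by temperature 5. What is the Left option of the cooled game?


Original game: {14 | -39} (a switch {a | b} with a > b).
Cooling by t (for t below the temperature (a - b)/2 = 53/2) taxes each move by t: {a | b} cooled by t is {a - t | b + t}.
Cooling amount: t = 5
Cooled Left option: 14 - 5 = 9
Cooled Right option: -39 + 5 = -34
Cooled game: {9 | -34}
Left option = 9

9


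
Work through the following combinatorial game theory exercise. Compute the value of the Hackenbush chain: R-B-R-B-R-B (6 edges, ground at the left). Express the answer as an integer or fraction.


Edges (from ground): R-B-R-B-R-B
By Berlekamp's sign-expansion rule, a Blue-Red Hackenbush stalk has the value of the surreal number whose sign sequence is the edge sequence with B -> + and R -> -.
Sign sequence: -+-+-+
Trace the sign expansion in the surreal number tree, starting from 0:
Edge 1: R (sign -) -> bounds (-inf, 0), value = -1
Edge 2: B (sign +) -> bounds (-1, 0), value = -1/2
Edge 3: R (sign -) -> bounds (-1, -1/2), value = -3/4
Edge 4: B (sign +) -> bounds (-3/4, -1/2), value = -5/8
Edge 5: R (sign -) -> bounds (-3/4, -5/8), value = -11/16
Edge 6: B (sign +) -> bounds (-11/16, -5/8), value = -21/32
Game value = -21/32

-21/32


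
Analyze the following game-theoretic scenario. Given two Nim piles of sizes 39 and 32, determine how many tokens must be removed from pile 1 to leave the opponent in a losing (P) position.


Piles: 39 and 32
Current XOR: 39 XOR 32 = 7 (non-zero, so this is an N-position).
To make the XOR zero, we need to find a move that balances the piles.
For pile 1 (size 39): target = 39 XOR 7 = 32
We reduce pile 1 from 39 to 32.
Tokens removed: 39 - 32 = 7
Verification: 32 XOR 32 = 0

7


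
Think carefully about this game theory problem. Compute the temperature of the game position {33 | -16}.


The game is {33 | -16}, a switch {a | b} with numbers a > b.
Cooling {a | b} by t gives {a - t | b + t}, which stops being hot when a - t = b + t, i.e. at t = (a - b)/2. So the temperature of a switch is (a - b)/2.
Temperature = (Left option - Right option) / 2
= (33 - (-16)) / 2
= 49 / 2
= 49/2

49/2


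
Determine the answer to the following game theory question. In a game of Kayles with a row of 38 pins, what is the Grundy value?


Kayles: a move removes 1 or 2 adjacent pins from a contiguous row.
Removing pins from a row of k leaves two independent rows (a, b) with a + b = k - 1 (one pin) or a + b = k - 2 (two pins); an end removal gives a = 0.
By Sprague-Grundy, G(k) = mex{ G(a) XOR G(b) } over all these splits. G(0) = 0.
G(1): splits (0,0):0^0=0 -> mex({0}) = 1
G(2): splits (0,1):0^1=1 (0,0):0^0=0 -> mex({0, 1}) = 2
G(3): splits (0,2):0^2=2 (1,1):1^1=0 (0,1):0^1=1 -> mex({0, 1, 2}) = 3
G(4): splits (0,3):0^3=3 (1,2):1^2=3 (0,2):0^2=2 (1,1):1^1=0 -> mex({0, 2, 3}) = 1
G(5): splits (0,4):0^1=1 (1,3):1^3=2 (2,2):2^2=0 (0,3):0^3=3 (1,2):1^2=3 -> mex({0, 1, 2, 3}) = 4
G(6) = mex({0, 1, 2, 4}) = 3
G(7) = mex({0, 1, 3, 4, 5}) = 2
G(8) = mex({0, 2, 3, 5, 6}) = 1
G(9) = mex({0, 1, 2, 3, 6, 7}) = 4
G(10) = mex({0, 1, 3, 4, 5, 7}) = 2
G(11) = mex({0, 1, 2, 3, 4, 5}) = 6
G(12) = mex({0, 1, 2, 3, 5, 6, 7}) = 4
G(13) = mex({0, 2, 3, 4, 6, 7}) = 1
G(14) = mex({0, 1, 4, 5, 6, 7}) = 2
G(15) = mex({0, 1, 2, 3, 4, 5, 6}) = 7
G(16) = mex({0, 2, 3, 5, 6, 7}) = 1
G(17) = mex({0, 1, 2, 3, 5, 6, 7}) = 4
G(18) = mex({0, 1, 2, 4, 5, 6}) = 3
G(19) = mex({0, 1, 3, 4, 5, 7}) = 2
G(20) = mex({0, 2, 3, 4, 5, 6, 7}) = 1
G(21) = mex({0, 1, 2, 3, 5, 6, 7}) = 4
G(22) = mex({0, 1, 2, 3, 4, 5, 7}) = 6
G(23) = mex({0, 1, 2, 3, 4, 5, 6}) = 7
G(24) = mex({0, 1, 2, 3, 5, 6, 7}) = 4
G(25) = mex({0, 2, 3, 4, 6, 7}) = 1
G(26) = mex({0, 1, 3, 4, 5, 6, 7}) = 2
G(27) = mex({0, 1, 2, 3, 4, 5, 6, 7}) = 8
G(28) = mex({0, 1, 2, 3, 4, 6, 7, 8}) = 5
G(29) = mex({0, 1, 2, 3, 5, 6, 7, 8, 9}) = 4
G(30) = mex({0, 1, 2, 3, 4, 5, 6, 9, 10}) = 7
G(31) = mex({0, 1, 3, 4, 5, 7, 10, 11}) = 2
G(32) = mex({0, 2, 3, 4, 5, 6, 7, 9, 11}) = 1
G(33) = mex({0, 1, 2, 3, 4, 5, 6, 7, 9, 12}) = 8
G(34) = mex({0, 1, 2, 3, 4, 5, 7, 8, 11, 12}) = 6
G(35) = mex({0, 1, 2, 3, 4, 5, 6, 8, 9, 10, 11}) = 7
G(36) = mex({0, 1, 2, 3, 5, 6, 7, 9, 10}) = 4
G(37) = mex({0, 2, 3, 4, 6, 7, 9, 10, 11, 12}) = 1
G(38) = mex({0, 1, 3, 4, 5, 6, 7, 9, 10, 11, 12}) = 2
Therefore G(38) = 2.

2


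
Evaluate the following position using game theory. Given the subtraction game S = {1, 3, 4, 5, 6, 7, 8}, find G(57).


The subtraction set is S = {1, 3, 4, 5, 6, 7, 8}.
G(k) = mex{ G(k - s) : s in S, s <= k }. We compute iteratively: G(0) = 0.
G(1) = mex({0}) = 1
G(2) = mex({1}) = 0
G(3) = mex({0}) = 1
G(4) = mex({0, 1}) = 2
G(5) = mex({0, 1, 2}) = 3
G(6) = mex({0, 1, 3}) = 2
G(7) = mex({0, 1, 2}) = 3
G(8) = mex({0, 1, 2, 3}) = 4
G(9) = mex({0, 1, 2, 3, 4}) = 5
G(10) = mex({0, 1, 2, 3, 5}) = 4
G(11) = mex({1, 2, 3, 4}) = 0
G(12) = mex({0, 2, 3, 4, 5}) = 1
G(13) = mex({1, 2, 3, 4, 5}) = 0
G(14) = mex({0, 2, 3, 4, 5}) = 1
G(15) = mex({0, 1, 3, 4, 5}) = 2
G(16) = mex({0, 1, 2, 4, 5}) = 3
G(17) = mex({0, 1, 3, 4, 5}) = 2
G(18) = mex({0, 1, 2, 4}) = 3
Observe that G(11)..G(18) = 0, 1, 0, 1, 2, 3, 2, 3 repeats G(0)..G(7) = 0, 1, 0, 1, 2, 3, 2, 3.
For k >= max(S) = 8, G(k) is determined by the previous 8 values G(k-8)..G(k-1); a window of 8 consecutive values has recurred shifted by 11, so by induction G(k + 11) = G(k) for all k >= 0: the sequence is periodic from the start with period 11.
One period: G(0..10) = 0, 1, 0, 1, 2, 3, 2, 3, 4, 5, 4.
57 mod 11 = 2, so G(57) = G(2) = 0.

0


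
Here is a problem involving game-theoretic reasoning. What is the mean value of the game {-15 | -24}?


Game = {-15 | -24}, a switch {a | b} with numbers a > b.
Its thermograph has left wall a - t and right wall b + t, which meet at t = (a - b)/2, where both equal (a + b)/2. So the mast (mean value) is at (a + b)/2.
Mean = (-15 + (-24))/2 = -39/2 = -39/2

-39/2


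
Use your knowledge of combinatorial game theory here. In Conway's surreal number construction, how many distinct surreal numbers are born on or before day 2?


Day 0: {|} = 0 is born. Count = 1.
Day n: the number of surreal numbers born by day n is 2^(n+1) - 1.
By day 0: 2^1 - 1 = 1
By day 1: 2^2 - 1 = 3
By day 2: 2^3 - 1 = 7
By day 2: 7 surreal numbers.

7


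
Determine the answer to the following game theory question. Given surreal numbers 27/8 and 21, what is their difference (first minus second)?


x = 27/8, y = 21
Converting to common denominator: 8
x = 27/8, y = 168/8
x - y = 27/8 - 21 = -141/8

-141/8


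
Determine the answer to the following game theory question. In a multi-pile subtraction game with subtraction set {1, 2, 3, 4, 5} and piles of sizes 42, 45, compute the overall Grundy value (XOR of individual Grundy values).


Subtraction set: {1, 2, 3, 4, 5}
For this subtraction set, G(n) = n mod 6 (period = max + 1 = 6).
Pile 1 (size 42): G(42) = 42 mod 6 = 0
Pile 2 (size 45): G(45) = 45 mod 6 = 3
Total Grundy value = XOR of all: 0 XOR 3 = 3

3


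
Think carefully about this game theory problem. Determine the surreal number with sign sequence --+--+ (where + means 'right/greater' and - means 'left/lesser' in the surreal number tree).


Sign expansion: --+--+
Rule: track bounds (lo, hi), initially (-inf, +inf). On '+', the current value becomes lo and we move to the simplest number in (value, hi): value + 1 if hi = +inf, otherwise the midpoint (value + hi)/2. On '-', the current value becomes hi and we move to value - 1 if lo = -inf, otherwise the midpoint (lo + value)/2.
Start at 0.
Step 1: sign = -, move left. Bounds: (-inf, 0). Value = -1
Step 2: sign = -, move left. Bounds: (-inf, -1). Value = -2
Step 3: sign = +, move right. Bounds: (-2, -1). Value = -3/2
Step 4: sign = -, move left. Bounds: (-2, -3/2). Value = -7/4
Step 5: sign = -, move left. Bounds: (-2, -7/4). Value = -15/8
Step 6: sign = +, move right. Bounds: (-15/8, -7/4). Value = -29/16
The surreal number with sign expansion --+--+ is -29/16.

-29/16


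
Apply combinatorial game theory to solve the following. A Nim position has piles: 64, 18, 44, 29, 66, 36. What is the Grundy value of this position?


We need the XOR (exclusive or) of all pile sizes.
After XOR-ing pile 1 (size 64): 0 XOR 64 = 64
After XOR-ing pile 2 (size 18): 64 XOR 18 = 82
After XOR-ing pile 3 (size 44): 82 XOR 44 = 126
After XOR-ing pile 4 (size 29): 126 XOR 29 = 99
After XOR-ing pile 5 (size 66): 99 XOR 66 = 33
After XOR-ing pile 6 (size 36): 33 XOR 36 = 5
The Nim-value of this position is 5.

5


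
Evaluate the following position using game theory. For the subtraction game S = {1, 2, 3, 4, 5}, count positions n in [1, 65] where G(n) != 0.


Subtraction set S = {1, 2, 3, 4, 5}, so G(n) = n mod 6.
G(n) = 0 when n is a multiple of 6.
Multiples of 6 in [1, 65]: 10
N-positions (nonzero Grundy) = 65 - 10 = 55

55


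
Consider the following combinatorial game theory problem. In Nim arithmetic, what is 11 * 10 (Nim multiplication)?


Nim multiplication is bilinear over XOR: (u XOR v) * w = (u*w) XOR (v*w).
So we split each operand into its bit components and XOR the pairwise Nim products.
11 = 1 + 2 + 8 (as XOR of powers of 2).
10 = 2 + 8 (as XOR of powers of 2).
Using the standard Nim-product table on single bits:
  2*2 = 3,   2*4 = 8,   2*8 = 12,
  4*4 = 6,   4*8 = 11,  8*8 = 13,
and  1*x = x (identity), k*l = l*k (commutative).
Pairwise Nim products:
  1 * 2 = 2
  1 * 8 = 8
  2 * 2 = 3
  2 * 8 = 12
  8 * 2 = 12
  8 * 8 = 13
XOR them: 2 XOR 8 XOR 3 XOR 12 XOR 12 XOR 13 = 4.
Result: 11 * 10 = 4 (in Nim).

4


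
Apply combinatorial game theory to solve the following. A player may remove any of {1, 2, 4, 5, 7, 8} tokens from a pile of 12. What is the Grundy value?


The subtraction set is S = {1, 2, 4, 5, 7, 8}.
G(k) = mex{ G(k - s) : s in S, s <= k }. We compute iteratively: G(0) = 0.
G(1) = mex({0}) = 1
G(2) = mex({0, 1}) = 2
G(3) = mex({1, 2}) = 0
G(4) = mex({0, 2}) = 1
G(5) = mex({0, 1}) = 2
G(6) = mex({1, 2}) = 0
G(7) = mex({0, 2}) = 1
G(8) = mex({0, 1}) = 2
G(9) = mex({1, 2}) = 0
G(10) = mex({0, 2}) = 1
Observe that G(3)..G(10) = 0, 1, 2, 0, 1, 2, 0, 1 repeats G(0)..G(7) = 0, 1, 2, 0, 1, 2, 0, 1.
For k >= max(S) = 8, G(k) is determined by the previous 8 values G(k-8)..G(k-1); a window of 8 consecutive values has recurred shifted by 3, so by induction G(k + 3) = G(k) for all k >= 0: the sequence is periodic from the start with period 3.
One period: G(0..2) = 0, 1, 2.
12 mod 3 = 0, so G(12) = G(0) = 0.

0


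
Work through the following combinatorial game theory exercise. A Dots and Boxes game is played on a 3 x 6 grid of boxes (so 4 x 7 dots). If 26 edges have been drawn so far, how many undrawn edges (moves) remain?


Grid: 3 x 6 boxes, i.e. 4 rows and 7 columns of dots.
Horizontal edges: (rows + 1) * cols = 4 * 6 = 24
Vertical edges: rows * (cols + 1) = 3 * 7 = 21
Total edges: 24 + 21 = 45
Edges drawn: 26
Remaining: 45 - 26 = 19

19


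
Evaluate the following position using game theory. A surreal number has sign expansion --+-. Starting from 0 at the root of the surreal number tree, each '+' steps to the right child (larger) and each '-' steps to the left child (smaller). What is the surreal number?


Sign expansion: --+-
Rule: track bounds (lo, hi), initially (-inf, +inf). On '+', the current value becomes lo and we move to the simplest number in (value, hi): value + 1 if hi = +inf, otherwise the midpoint (value + hi)/2. On '-', the current value becomes hi and we move to value - 1 if lo = -inf, otherwise the midpoint (lo + value)/2.
Start at 0.
Step 1: sign = -, move left. Bounds: (-inf, 0). Value = -1
Step 2: sign = -, move left. Bounds: (-inf, -1). Value = -2
Step 3: sign = +, move right. Bounds: (-2, -1). Value = -3/2
Step 4: sign = -, move left. Bounds: (-2, -3/2). Value = -7/4
The surreal number with sign expansion --+- is -7/4.

-7/4


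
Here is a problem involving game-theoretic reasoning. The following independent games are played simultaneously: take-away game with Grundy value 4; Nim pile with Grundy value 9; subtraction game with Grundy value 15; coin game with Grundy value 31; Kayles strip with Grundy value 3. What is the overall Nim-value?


By the Sprague-Grundy theorem, the Grundy value of a sum of games is the XOR of individual Grundy values.
take-away game: Grundy value = 4. Running XOR: 0 XOR 4 = 4
Nim pile: Grundy value = 9. Running XOR: 4 XOR 9 = 13
subtraction game: Grundy value = 15. Running XOR: 13 XOR 15 = 2
coin game: Grundy value = 31. Running XOR: 2 XOR 31 = 29
Kayles strip: Grundy value = 3. Running XOR: 29 XOR 3 = 30
The combined Grundy value is 30.

30


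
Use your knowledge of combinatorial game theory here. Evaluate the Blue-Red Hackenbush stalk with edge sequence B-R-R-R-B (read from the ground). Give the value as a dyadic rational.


Edges (from ground): B-R-R-R-B
By Berlekamp's sign-expansion rule, a Blue-Red Hackenbush stalk has the value of the surreal number whose sign sequence is the edge sequence with B -> + and R -> -.
Sign sequence: +---+
Trace the sign expansion in the surreal number tree, starting from 0:
Edge 1: B (sign +) -> bounds (0, +inf), value = 1
Edge 2: R (sign -) -> bounds (0, 1), value = 1/2
Edge 3: R (sign -) -> bounds (0, 1/2), value = 1/4
Edge 4: R (sign -) -> bounds (0, 1/4), value = 1/8
Edge 5: B (sign +) -> bounds (1/8, 1/4), value = 3/16
Game value = 3/16

3/16


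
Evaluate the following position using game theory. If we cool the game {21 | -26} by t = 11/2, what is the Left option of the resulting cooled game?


Original game: {21 | -26} (a switch {a | b} with a > b).
Cooling by t (for t below the temperature (a - b)/2 = 47/2) taxes each move by t: {a | b} cooled by t is {a - t | b + t}.
Cooling amount: t = 11/2
Cooled Left option: 21 - 11/2 = 31/2
Cooled Right option: -26 + 11/2 = -41/2
Cooled game: {31/2 | -41/2}
Left option = 31/2

31/2


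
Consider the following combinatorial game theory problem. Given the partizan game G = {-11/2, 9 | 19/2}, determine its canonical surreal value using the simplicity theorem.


Left options: {-11/2, 9}, max = 9
Right options: {19/2}, min = 19/2
All options are numbers and max(Left) < min(Right), so by the simplicity theorem the value is the simplest (earliest-born) number strictly between 9 and 19/2.
No integer lies strictly between 9 and 19/2, so the value is the dyadic rational m/2^k in the interval with the smallest k (then m odd); search k = 1, 2, ...:
Denominator 2: no odd multiple of 1/2 lies strictly between 9 and 19/2.
Denominator 4: 37/4 lies strictly between 9 and 19/2 -- found.
The simplest number in the interval is 37/4.
Game value = 37/4

37/4


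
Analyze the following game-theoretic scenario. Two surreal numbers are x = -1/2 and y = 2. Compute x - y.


x = -1/2, y = 2
Converting to common denominator: 2
x = -1/2, y = 4/2
x - y = -1/2 - 2 = -5/2

-5/2


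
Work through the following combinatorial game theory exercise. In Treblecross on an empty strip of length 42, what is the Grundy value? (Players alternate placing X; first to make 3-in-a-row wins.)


Treblecross: place X on empty cells; 3-in-a-row wins.
Playing within two cells of an existing X lets the opponent win at once, so sensible play treats the cells i-2..i+2 around each X as dead. The player left with no safe cell loses, so this is a normal-play take-away game on strips of safe cells.
Placing X at cell i (0-indexed) of a strip of k safe cells leaves independent strips of sizes max(0, i-2) and max(0, k-i-3). Hence G(k) = mex{ G(max(0,i-2)) XOR G(max(0,k-i-3)) : 0 <= i < k }, with G(0) = 0.
G(1): splits (0,0):0^0=0 -> mex({0}) = 1
G(2): splits (0,0):0^0=0 -> mex({0}) = 1
G(3): splits (0,0):0^0=0 -> mex({0}) = 1
G(4): splits (0,1):0^1=1 (0,0):0^0=0 -> mex({0, 1}) = 2
G(5): splits (0,2):0^1=1 (0,1):0^1=1 (0,0):0^0=0 -> mex({0, 1}) = 2
G(6) = mex({1}) = 0
G(7) = mex({0, 1, 2}) = 3
G(8) = mex({0, 1, 2}) = 3
G(9) = mex({0, 2}) = 1
G(10) = mex({0, 2, 3}) = 1
G(11) = mex({0, 3}) = 1
G(12) = mex({1, 3}) = 0
G(13) = mex({0, 1, 2, 3}) = 4
G(14) = mex({0, 1, 2}) = 3
G(15) = mex({0, 1, 2}) = 3
G(16) = mex({0, 1, 2, 4}) = 3
G(17) = mex({0, 1, 3, 4}) = 2
G(18) = mex({0, 1, 3, 4}) = 2
G(19) = mex({0, 1, 3, 5}) = 2
G(20) = mex({0, 1, 2, 3, 5}) = 4
G(21) = mex({0, 1, 2, 3, 5}) = 4
G(22) = mex({1, 2, 6}) = 0
G(23) = mex({0, 1, 2, 3, 4, 6}) = 5
G(24) = mex({0, 1, 2, 3, 4}) = 5
G(25) = mex({0, 1, 3, 4, 7}) = 2
G(26) = mex({0, 1, 3, 4, 5, 7}) = 2
G(27) = mex({0, 1, 3, 5}) = 2
G(28) = mex({0, 1, 2, 5}) = 3
G(29) = mex({0, 1, 2, 4, 5, 6}) = 3
G(30) = mex({1, 2, 4, 6}) = 0
G(31) = mex({0, 1, 2, 3, 4, 6}) = 5
G(32) = mex({1, 2, 3, 4, 7}) = 0
G(33) = mex({0, 3, 7}) = 1
G(34) = mex({0, 2, 3, 5, 7}) = 1
G(35) = mex({0, 2, 3, 5, 6}) = 1
G(36) = mex({0, 1, 2, 5, 6}) = 3
G(37) = mex({0, 1, 2, 4, 5, 6}) = 3
G(38) = mex({0, 1, 2, 4}) = 3
G(39) = mex({0, 1, 2, 3, 4, 7}) = 5
G(40) = mex({0, 1, 2, 3, 4, 5, 7}) = 6
G(41) = mex({0, 1, 2, 3, 5, 7}) = 4
G(42) = mex({0, 1, 2, 3, 5, 6, 7}) = 4
Therefore G(42) = 4.

4


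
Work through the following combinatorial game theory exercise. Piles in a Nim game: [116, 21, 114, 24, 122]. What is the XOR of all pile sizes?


We need the XOR (exclusive or) of all pile sizes.
After XOR-ing pile 1 (size 116): 0 XOR 116 = 116
After XOR-ing pile 2 (size 21): 116 XOR 21 = 97
After XOR-ing pile 3 (size 114): 97 XOR 114 = 19
After XOR-ing pile 4 (size 24): 19 XOR 24 = 11
After XOR-ing pile 5 (size 122): 11 XOR 122 = 113
The Nim-value of this position is 113.

113


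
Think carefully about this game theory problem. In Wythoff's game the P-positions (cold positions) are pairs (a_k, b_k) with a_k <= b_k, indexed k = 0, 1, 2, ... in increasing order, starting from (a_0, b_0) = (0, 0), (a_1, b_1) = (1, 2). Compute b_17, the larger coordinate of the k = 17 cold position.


By Wythoff's theorem, a_k = floor(k * phi) and b_k = floor(k * phi^2) = a_k + k, where phi = (1 + sqrt(5))/2 is the golden ratio.
phi = (1 + sqrt(5))/2 = 1.618034
phi^2 = phi + 1 = 2.618034
k = 17
k * phi^2 = 17 * 2.618034 = 44.506578
b_17 = floor(k * phi^2) = 44 (check: a_17 + k = 27 + 17 = 44)

44


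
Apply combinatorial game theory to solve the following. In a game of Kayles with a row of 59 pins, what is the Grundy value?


Kayles: a move removes 1 or 2 adjacent pins from a contiguous row.
Removing pins from a row of k leaves two independent rows (a, b) with a + b = k - 1 (one pin) or a + b = k - 2 (two pins); an end removal gives a = 0.
By Sprague-Grundy, G(k) = mex{ G(a) XOR G(b) } over all these splits. G(0) = 0.
G(1): splits (0,0):0^0=0 -> mex({0}) = 1
G(2): splits (0,1):0^1=1 (0,0):0^0=0 -> mex({0, 1}) = 2
G(3): splits (0,2):0^2=2 (1,1):1^1=0 (0,1):0^1=1 -> mex({0, 1, 2}) = 3
G(4): splits (0,3):0^3=3 (1,2):1^2=3 (0,2):0^2=2 (1,1):1^1=0 -> mex({0, 2, 3}) = 1
G(5): splits (0,4):0^1=1 (1,3):1^3=2 (2,2):2^2=0 (0,3):0^3=3 (1,2):1^2=3 -> mex({0, 1, 2, 3}) = 4
G(6) = mex({0, 1, 2, 4}) = 3
G(7) = mex({0, 1, 3, 4, 5}) = 2
G(8) = mex({0, 2, 3, 5, 6}) = 1
G(9) = mex({0, 1, 2, 3, 6, 7}) = 4
G(10) = mex({0, 1, 3, 4, 5, 7}) = 2
G(11) = mex({0, 1, 2, 3, 4, 5}) = 6
G(12) = mex({0, 1, 2, 3, 5, 6, 7}) = 4
G(13) = mex({0, 2, 3, 4, 6, 7}) = 1
G(14) = mex({0, 1, 4, 5, 6, 7}) = 2
G(15) = mex({0, 1, 2, 3, 4, 5, 6}) = 7
G(16) = mex({0, 2, 3, 5, 6, 7}) = 1
G(17) = mex({0, 1, 2, 3, 5, 6, 7}) = 4
G(18) = mex({0, 1, 2, 4, 5, 6}) = 3
G(19) = mex({0, 1, 3, 4, 5, 7}) = 2
G(20) = mex({0, 2, 3, 4, 5, 6, 7}) = 1
G(21) = mex({0, 1, 2, 3, 5, 6, 7}) = 4
G(22) = mex({0, 1, 2, 3, 4, 5, 7}) = 6
G(23) = mex({0, 1, 2, 3, 4, 5, 6}) = 7
G(24) = mex({0, 1, 2, 3, 5, 6, 7}) = 4
G(25) = mex({0, 2, 3, 4, 6, 7}) = 1
G(26) = mex({0, 1, 3, 4, 5, 6, 7}) = 2
G(27) = mex({0, 1, 2, 3, 4, 5, 6, 7}) = 8
G(28) = mex({0, 1, 2, 3, 4, 6, 7, 8}) = 5
G(29) = mex({0, 1, 2, 3, 5, 6, 7, 8, 9}) = 4
G(30) = mex({0, 1, 2, 3, 4, 5, 6, 9, 10}) = 7
G(31) = mex({0, 1, 3, 4, 5, 7, 10, 11}) = 2
G(32) = mex({0, 2, 3, 4, 5, 6, 7, 9, 11}) = 1
G(33) = mex({0, 1, 2, 3, 4, 5, 6, 7, 9, 12}) = 8
G(34) = mex({0, 1, 2, 3, 4, 5, 7, 8, 11, 12}) = 6
G(35) = mex({0, 1, 2, 3, 4, 5, 6, 8, 9, 10, 11}) = 7
G(36) = mex({0, 1, 2, 3, 5, 6, 7, 9, 10}) = 4
G(37) = mex({0, 2, 3, 4, 6, 7, 9, 10, 11, 12}) = 1
G(38) = mex({0, 1, 3, 4, 5, 6, 7, 9, 10, 11, 12}) = 2
G(39) = mex({0, 1, 2, 4, 5, 6, 7, 9, 10, 12, 14}) = 3
G(40) = mex({0, 2, 3, 4, 6, 7, 11, 12, 14}) = 1
G(41) = mex({0, 1, 2, 3, 5, 6, 7, 9, 10, 11, 12}) = 4
G(42) = mex({0, 1, 2, 3, 4, 5, 6, 9, 10}) = 7
G(43) = mex({0, 1, 3, 4, 5, 7, 9, 10, 12, 15}) = 2
G(44) = mex({0, 2, 3, 4, 5, 6, 7, 9, 10, 12, 15}) = 1
G(45) = mex({0, 1, 2, 3, 4, 5, 6, 7, 9, 10, 12, 14}) = 8
G(46) = mex({0, 1, 3, 4, 5, 7, 8, 11, 12, 14}) = 2
G(47) = mex({0, 1, 2, 3, 4, 5, 6, 8, 9, 10, 11, 12}) = 7
G(48) = mex({0, 1, 2, 3, 5, 6, 7, 9, 10}) = 4
G(49) = mex({0, 2, 3, 4, 6, 7, 9, 10, 11, 12, 15}) = 1
G(50) = mex({0, 1, 4, 5, 6, 7, 9, 11, 12, 14, 15}) = 2
G(51) = mex({0, 1, 2, 3, 4, 5, 6, 7, 9, 12, 14, 15}) = 8
G(52) = mex({0, 2, 3, 4, 5, 6, 7, 8, 11, 12, 15}) = 1
G(53) = mex({0, 1, 2, 3, 5, 6, 7, 8, 9, 10, 11, 12}) = 4
G(54) = mex({0, 1, 2, 3, 4, 5, 6, 9, 10}) = 7
G(55) = mex({0, 1, 3, 4, 5, 7, 9, 10, 11, 12}) = 2
G(56) = mex({0, 2, 3, 4, 5, 6, 7, 9, 10, 11, 12, 13, 14}) = 1
G(57) = mex({0, 1, 2, 3, 5, 6, 7, 9, 10, 12, 13, 14, 15}) = 4
G(58) = mex({0, 1, 3, 4, 5, 7, 11, 12, 14, 15}) = 2
G(59) = mex({0, 1, 2, 3, 4, 5, 6, 9, 10, 11, 12, 15}) = 7
Therefore G(59) = 7.

7


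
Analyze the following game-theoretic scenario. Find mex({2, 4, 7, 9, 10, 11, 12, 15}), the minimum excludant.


Set = {2, 4, 7, 9, 10, 11, 12, 15}
0 is NOT in the set. This is the mex.
mex = 0

0


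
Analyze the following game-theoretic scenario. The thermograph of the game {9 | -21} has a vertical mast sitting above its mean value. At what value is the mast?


Game = {9 | -21}, a switch {a | b} with numbers a > b.
Its thermograph has left wall a - t and right wall b + t, which meet at t = (a - b)/2, where both equal (a + b)/2. So the mast (mean value) is at (a + b)/2.
Mean = (9 + (-21))/2 = -12/2 = -6

-6


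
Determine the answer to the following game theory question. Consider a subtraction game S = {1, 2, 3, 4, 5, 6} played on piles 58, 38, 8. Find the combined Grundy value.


Subtraction set: {1, 2, 3, 4, 5, 6}
For this subtraction set, G(n) = n mod 7 (period = max + 1 = 7).
Pile 1 (size 58): G(58) = 58 mod 7 = 2
Pile 2 (size 38): G(38) = 38 mod 7 = 3
Pile 3 (size 8): G(8) = 8 mod 7 = 1
Total Grundy value = XOR of all: 2 XOR 3 XOR 1 = 0

0
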